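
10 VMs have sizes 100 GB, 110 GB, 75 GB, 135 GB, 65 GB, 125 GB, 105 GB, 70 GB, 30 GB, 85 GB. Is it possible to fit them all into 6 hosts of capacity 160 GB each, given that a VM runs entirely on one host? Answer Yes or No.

No

Total = 900 GB; ⌈900/160⌉ = 6.
The bound of 6 does not rule out 6, but exhaustive search shows no assignment into 6 hosts of capacity 160 GB exists — the minimum is 7.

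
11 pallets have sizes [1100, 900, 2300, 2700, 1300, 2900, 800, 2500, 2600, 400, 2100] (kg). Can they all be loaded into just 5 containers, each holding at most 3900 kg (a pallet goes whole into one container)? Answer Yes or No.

Total = 19600 kg; ⌈19600/3900⌉ = 6.
At least 6 containers are required, but only 5 are allowed.

No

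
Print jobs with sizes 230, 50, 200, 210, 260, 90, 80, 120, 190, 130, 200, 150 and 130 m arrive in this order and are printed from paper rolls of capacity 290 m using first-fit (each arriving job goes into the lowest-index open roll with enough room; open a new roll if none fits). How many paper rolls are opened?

8

  230 → roll 1 (new)  [load 230/290]
  50 → roll 1  [load 280/290]
  200 → roll 2 (new)  [load 200/290]
  210 → roll 3 (new)  [load 210/290]
  260 → roll 4 (new)  [load 260/290]
  90 → roll 2  [load 290/290]
  80 → roll 3  [load 290/290]
  120 → roll 5 (new)  [load 120/290]
  190 → roll 6 (new)  [load 190/290]
  130 → roll 5  [load 250/290]
  200 → roll 7 (new)  [load 200/290]
  150 → roll 8 (new)  [load 150/290]
  130 → roll 8  [load 280/290]
8 paper rolls opened.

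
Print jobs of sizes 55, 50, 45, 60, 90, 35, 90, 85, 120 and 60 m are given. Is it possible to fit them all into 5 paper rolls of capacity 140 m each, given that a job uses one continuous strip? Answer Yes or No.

Total = 690 m; ⌈690/140⌉ = 5.
The bound of 5 does not rule out 5, but exhaustive search shows no assignment into 5 paper rolls of capacity 140 m exists — the minimum is 6.

No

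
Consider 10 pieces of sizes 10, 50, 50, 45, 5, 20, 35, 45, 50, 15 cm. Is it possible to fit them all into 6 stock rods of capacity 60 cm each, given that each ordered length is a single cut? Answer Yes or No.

A valid assignment using 6 stock rods:
  stock rod 1: 50 + 10 = 60
  stock rod 2: 50 + 5 = 55
  stock rod 3: 50 = 50
  stock rod 4: 45 + 15 = 60
  stock rod 5: 45 = 45
  stock rod 6: 35 + 20 = 55
Every load is within 60 cm, so 6 stock rods suffice.

Yes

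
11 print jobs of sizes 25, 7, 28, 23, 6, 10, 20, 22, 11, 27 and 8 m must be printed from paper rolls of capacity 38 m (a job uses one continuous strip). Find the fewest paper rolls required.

Total = 28 + 27 + 25 + 23 + 22 + 20 + 11 + 10 + 8 + 7 + 6 = 187 m.
Lower bound: ⌈187/38⌉ = 5 paper rolls.
Also, 6 print jobs each exceed 19 m, and no two of those can share a roll, so at least 6 paper rolls are needed.
A packing using 6 paper rolls:
  roll 1: 28 + 10 = 38
  roll 2: 27 + 11 = 38
  roll 3: 25 + 8 = 33
  roll 4: 23 + 7 + 6 = 36
  roll 5: 22 = 22
  roll 6: 20 = 20
This matches the lower bound, so 6 is optimal.

6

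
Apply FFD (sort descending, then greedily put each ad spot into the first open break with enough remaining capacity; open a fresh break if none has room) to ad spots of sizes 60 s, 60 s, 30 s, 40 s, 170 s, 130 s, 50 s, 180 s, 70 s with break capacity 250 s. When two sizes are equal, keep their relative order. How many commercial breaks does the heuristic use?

Sorted descending: 180, 170, 130, 70, 60, 60, 50, 40, 30.
  180 → break 1 (new)  [load 180/250]
  170 → break 2 (new)  [load 170/250]
  130 → break 3 (new)  [load 130/250]
  70 → break 1  [load 250/250]
  60 → break 2  [load 230/250]
  60 → break 3  [load 190/250]
  50 → break 3  [load 240/250]
  40 → break 4 (new)  [load 40/250]
  30 → break 4  [load 70/250]
4 commercial breaks opened.

4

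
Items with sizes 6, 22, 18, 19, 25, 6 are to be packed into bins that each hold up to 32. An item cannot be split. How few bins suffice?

Total = 25 + 22 + 19 + 18 + 6 + 6 = 96.
Lower bound: ⌈96/32⌉ = 3 bins.
Also, 4 items each exceed 16, and no two of those can share a bin, so at least 4 bins are needed.
A packing using 4 bins:
  bin 1: 25 + 6 = 31
  bin 2: 22 + 6 = 28
  bin 3: 19 = 19
  bin 4: 18 = 18
This matches the lower bound, so 4 is optimal.

4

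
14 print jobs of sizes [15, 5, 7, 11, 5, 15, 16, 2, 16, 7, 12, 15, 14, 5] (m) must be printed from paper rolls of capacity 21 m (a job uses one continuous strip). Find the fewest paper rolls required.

8

Total = 16 + 16 + 15 + 15 + 15 + 14 + 12 + 11 + 7 + 7 + 5 + 5 + 5 + 2 = 145 m.
Lower bound: ⌈145/21⌉ = 7 paper rolls.
Also, 8 print jobs each exceed 21/2 m, and no two of those can share a roll, so at least 8 paper rolls are needed.
A packing using 8 paper rolls:
  roll 1: 16 + 5 = 21
  roll 2: 16 + 5 = 21
  roll 3: 15 + 5 = 20
  roll 4: 15 + 2 = 17
  roll 5: 15 = 15
  roll 6: 14 + 7 = 21
  roll 7: 12 + 7 = 19
  roll 8: 11 = 11
This matches the lower bound, so 8 is optimal.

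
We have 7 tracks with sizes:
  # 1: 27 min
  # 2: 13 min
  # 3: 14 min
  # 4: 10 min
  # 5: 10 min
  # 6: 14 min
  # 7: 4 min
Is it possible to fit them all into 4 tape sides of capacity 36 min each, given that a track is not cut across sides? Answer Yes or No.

Yes

A valid assignment using 3 tape sides:
  side 1: 27 + 4 = 31
  side 2: 14 + 14 = 28
  side 3: 13 + 10 + 10 = 33
That uses only 3 ≤ 4, so 4 tape sides are enough.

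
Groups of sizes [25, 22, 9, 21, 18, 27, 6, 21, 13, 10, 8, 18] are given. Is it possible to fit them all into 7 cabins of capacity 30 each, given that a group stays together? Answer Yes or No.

Total = 198; ⌈198/30⌉ = 7.
The bound of 7 does not rule out 7, but exhaustive search shows no assignment into 7 cabins of capacity 30 exists — the minimum is 8.

No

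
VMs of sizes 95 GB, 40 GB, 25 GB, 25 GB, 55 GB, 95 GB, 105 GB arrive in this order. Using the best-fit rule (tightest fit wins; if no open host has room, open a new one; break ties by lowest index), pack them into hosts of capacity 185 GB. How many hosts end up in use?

  95 → host 1 (new)  [load 95/185]
  40 → host 1  [load 135/185]
  25 → host 1  [load 160/185]
  25 → host 1  [load 185/185]
  55 → host 2 (new)  [load 55/185]
  95 → host 2  [load 150/185]
  105 → host 3 (new)  [load 105/185]
3 hosts opened.

3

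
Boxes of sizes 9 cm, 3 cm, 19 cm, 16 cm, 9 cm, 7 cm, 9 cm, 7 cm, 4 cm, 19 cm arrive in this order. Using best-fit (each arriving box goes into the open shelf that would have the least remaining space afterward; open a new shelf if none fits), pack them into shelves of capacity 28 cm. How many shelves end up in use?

  9 → shelf 1 (new)  [load 9/28]
  3 → shelf 1  [load 12/28]
  19 → shelf 2 (new)  [load 19/28]
  16 → shelf 1  [load 28/28]
  9 → shelf 2  [load 28/28]
  7 → shelf 3 (new)  [load 7/28]
  9 → shelf 3  [load 16/28]
  7 → shelf 3  [load 23/28]
  4 → shelf 3  [load 27/28]
  19 → shelf 4 (new)  [load 19/28]
4 shelves opened.

4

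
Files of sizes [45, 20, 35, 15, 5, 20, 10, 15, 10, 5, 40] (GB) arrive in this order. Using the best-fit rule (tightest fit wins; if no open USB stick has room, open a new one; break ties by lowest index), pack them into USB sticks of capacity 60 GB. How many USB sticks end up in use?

4

  45 → USB stick 1 (new)  [load 45/60]
  20 → USB stick 2 (new)  [load 20/60]
  35 → USB stick 2  [load 55/60]
  15 → USB stick 1  [load 60/60]
  5 → USB stick 2  [load 60/60]
  20 → USB stick 3 (new)  [load 20/60]
  10 → USB stick 3  [load 30/60]
  15 → USB stick 3  [load 45/60]
  10 → USB stick 3  [load 55/60]
  5 → USB stick 3  [load 60/60]
  40 → USB stick 4 (new)  [load 40/60]
4 USB sticks opened.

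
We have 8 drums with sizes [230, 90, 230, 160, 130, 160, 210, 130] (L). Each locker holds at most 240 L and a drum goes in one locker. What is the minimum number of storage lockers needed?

Total = 230 + 230 + 210 + 160 + 160 + 130 + 130 + 90 = 1340 L.
Lower bound: ⌈1340/240⌉ = 6 storage lockers.
Also, 7 drums each exceed 120 L, and no two of those can share a locker, so at least 7 storage lockers are needed.
A packing using 7 storage lockers:
  locker 1: 230 = 230
  locker 2: 230 = 230
  locker 3: 210 = 210
  locker 4: 160 = 160
  locker 5: 160 = 160
  locker 6: 130 + 90 = 220
  locker 7: 130 = 130
This matches the lower bound, so 7 is optimal.

7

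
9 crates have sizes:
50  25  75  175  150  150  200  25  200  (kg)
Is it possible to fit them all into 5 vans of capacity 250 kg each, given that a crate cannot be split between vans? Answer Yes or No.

Yes

A valid assignment using 5 vans:
  van 1: 200 + 50 = 250
  van 2: 200 + 25 + 25 = 250
  van 3: 175 + 75 = 250
  van 4: 150 = 150
  van 5: 150 = 150
Every load is within 250 kg, so 5 vans suffice.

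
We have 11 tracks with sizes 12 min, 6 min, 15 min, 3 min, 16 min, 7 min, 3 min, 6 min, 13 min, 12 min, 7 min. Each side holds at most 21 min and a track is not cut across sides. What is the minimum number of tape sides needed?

Total = 16 + 15 + 13 + 12 + 12 + 7 + 7 + 6 + 6 + 3 + 3 = 100 min.
Lower bound: ⌈100/21⌉ = 5 tape sides.
A packing using 5 tape sides:
  side 1: 16 + 3 = 19
  side 2: 15 + 6 = 21
  side 3: 13 + 7 = 20
  side 4: 12 + 7 = 19
  side 5: 12 + 6 + 3 = 21
This matches the lower bound, so 5 is optimal.

5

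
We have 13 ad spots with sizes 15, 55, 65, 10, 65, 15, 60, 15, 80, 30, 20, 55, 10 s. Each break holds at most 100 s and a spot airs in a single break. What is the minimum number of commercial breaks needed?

Total = 80 + 65 + 65 + 60 + 55 + 55 + 30 + 20 + 15 + 15 + 15 + 10 + 10 = 495 s.
Lower bound: ⌈495/100⌉ = 5 commercial breaks.
Also, 6 ad spots each exceed 50 s, and no two of those can share a break, so at least 6 commercial breaks are needed.
A packing using 6 commercial breaks:
  break 1: 80 + 20 = 100
  break 2: 65 + 30 = 95
  break 3: 65 + 15 + 15 = 95
  break 4: 60 + 15 + 10 + 10 = 95
  break 5: 55 = 55
  break 6: 55 = 55
This matches the lower bound, so 6 is optimal.

6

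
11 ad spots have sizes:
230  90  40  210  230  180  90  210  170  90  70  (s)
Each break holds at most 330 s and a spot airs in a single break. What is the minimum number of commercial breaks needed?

Total = 230 + 230 + 210 + 210 + 180 + 170 + 90 + 90 + 90 + 70 + 40 = 1610 s.
Lower bound: ⌈1610/330⌉ = 5 commercial breaks.
Also, 6 ad spots each exceed 165 s, and no two of those can share a break, so at least 6 commercial breaks are needed.
A packing using 6 commercial breaks:
  break 1: 230 + 90 = 320
  break 2: 230 + 90 = 320
  break 3: 210 + 90 = 300
  break 4: 210 + 70 + 40 = 320
  break 5: 180 = 180
  break 6: 170 = 170
This matches the lower bound, so 6 is optimal.

6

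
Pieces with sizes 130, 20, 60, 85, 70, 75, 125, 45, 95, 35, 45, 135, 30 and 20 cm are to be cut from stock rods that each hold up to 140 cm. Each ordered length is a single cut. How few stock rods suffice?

8

Total = 135 + 130 + 125 + 95 + 85 + 75 + 70 + 60 + 45 + 45 + 35 + 30 + 20 + 20 = 970 cm.
Lower bound: ⌈970/140⌉ = 7 stock rods.
A packing using 8 stock rods:
  stock rod 1: 135 = 135
  stock rod 2: 130 = 130
  stock rod 3: 125 = 125
  stock rod 4: 95 + 45 = 140
  stock rod 5: 85 + 45 = 130
  stock rod 6: 75 + 60 = 135
  stock rod 7: 70 + 35 + 30 = 135
  stock rod 8: 20 + 20 = 40
No arrangement into 7 stock rods stays within capacity, so 8 is optimal.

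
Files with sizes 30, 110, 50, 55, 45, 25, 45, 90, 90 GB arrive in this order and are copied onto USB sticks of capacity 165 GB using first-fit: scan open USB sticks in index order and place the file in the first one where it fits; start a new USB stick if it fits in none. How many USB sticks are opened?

4

  30 → USB stick 1 (new)  [load 30/165]
  110 → USB stick 1  [load 140/165]
  50 → USB stick 2 (new)  [load 50/165]
  55 → USB stick 2  [load 105/165]
  45 → USB stick 2  [load 150/165]
  25 → USB stick 1  [load 165/165]
  45 → USB stick 3 (new)  [load 45/165]
  90 → USB stick 3  [load 135/165]
  90 → USB stick 4 (new)  [load 90/165]
4 USB sticks opened.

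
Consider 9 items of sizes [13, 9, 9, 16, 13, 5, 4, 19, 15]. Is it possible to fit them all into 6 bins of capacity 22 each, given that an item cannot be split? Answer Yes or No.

Yes

A valid assignment using 5 bins:
  bin 1: 19 = 19
  bin 2: 16 + 5 = 21
  bin 3: 15 + 4 = 19
  bin 4: 13 + 9 = 22
  bin 5: 13 + 9 = 22
That uses only 5 ≤ 6, so 6 bins are enough.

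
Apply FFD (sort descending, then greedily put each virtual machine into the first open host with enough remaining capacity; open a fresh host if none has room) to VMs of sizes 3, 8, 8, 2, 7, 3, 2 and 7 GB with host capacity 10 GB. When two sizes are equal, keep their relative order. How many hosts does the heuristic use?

4

Sorted descending: 8, 8, 7, 7, 3, 3, 2, 2.
  8 → host 1 (new)  [load 8/10]
  8 → host 2 (new)  [load 8/10]
  7 → host 3 (new)  [load 7/10]
  7 → host 4 (new)  [load 7/10]
  3 → host 3  [load 10/10]
  3 → host 4  [load 10/10]
  2 → host 1  [load 10/10]
  2 → host 2  [load 10/10]
4 hosts opened.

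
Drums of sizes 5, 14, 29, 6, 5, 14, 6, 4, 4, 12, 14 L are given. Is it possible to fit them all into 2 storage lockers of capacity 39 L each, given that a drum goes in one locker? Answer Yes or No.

Total = 113 L; ⌈113/39⌉ = 3.
At least 3 storage lockers are required, but only 2 are allowed.

No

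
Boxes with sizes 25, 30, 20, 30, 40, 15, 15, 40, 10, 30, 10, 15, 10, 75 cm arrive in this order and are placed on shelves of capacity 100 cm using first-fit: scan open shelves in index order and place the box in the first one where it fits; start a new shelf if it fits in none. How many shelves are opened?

  25 → shelf 1 (new)  [load 25/100]
  30 → shelf 1  [load 55/100]
  20 → shelf 1  [load 75/100]
  30 → shelf 2 (new)  [load 30/100]
  40 → shelf 2  [load 70/100]
  15 → shelf 1  [load 90/100]
  15 → shelf 2  [load 85/100]
  40 → shelf 3 (new)  [load 40/100]
  10 → shelf 1  [load 100/100]
  30 → shelf 3  [load 70/100]
  10 → shelf 2  [load 95/100]
  15 → shelf 3  [load 85/100]
  10 → shelf 3  [load 95/100]
  75 → shelf 4 (new)  [load 75/100]
4 shelves opened.

4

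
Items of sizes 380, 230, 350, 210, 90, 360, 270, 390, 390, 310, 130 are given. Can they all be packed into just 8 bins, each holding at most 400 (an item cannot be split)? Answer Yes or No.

Total = 3110; ⌈3110/400⌉ = 8.
9 items each exceed half the capacity and cannot share a bin, forcing at least 9 bins.
At least 9 bins are required, but only 8 are allowed.

No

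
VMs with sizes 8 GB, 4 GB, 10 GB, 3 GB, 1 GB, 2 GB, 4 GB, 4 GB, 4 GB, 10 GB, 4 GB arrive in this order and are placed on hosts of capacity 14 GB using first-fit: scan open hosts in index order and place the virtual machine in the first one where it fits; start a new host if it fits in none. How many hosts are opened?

4

  8 → host 1 (new)  [load 8/14]
  4 → host 1  [load 12/14]
  10 → host 2 (new)  [load 10/14]
  3 → host 2  [load 13/14]
  1 → host 1  [load 13/14]
  2 → host 3 (new)  [load 2/14]
  4 → host 3  [load 6/14]
  4 → host 3  [load 10/14]
  4 → host 3  [load 14/14]
  10 → host 4 (new)  [load 10/14]
  4 → host 4  [load 14/14]
4 hosts opened.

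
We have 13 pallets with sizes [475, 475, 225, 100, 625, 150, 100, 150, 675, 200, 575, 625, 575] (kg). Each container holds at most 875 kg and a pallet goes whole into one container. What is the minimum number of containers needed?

7

Total = 675 + 625 + 625 + 575 + 575 + 475 + 475 + 225 + 200 + 150 + 150 + 100 + 100 = 4950 kg.
Lower bound: ⌈4950/875⌉ = 6 containers.
Also, 7 pallets each exceed 875/2 kg, and no two of those can share a container, so at least 7 containers are needed.
A packing using 7 containers:
  container 1: 675 + 200 = 875
  container 2: 625 + 225 = 850
  container 3: 625 + 150 + 100 = 875
  container 4: 575 + 150 + 100 = 825
  container 5: 575 = 575
  container 6: 475 = 475
  container 7: 475 = 475
This matches the lower bound, so 7 is optimal.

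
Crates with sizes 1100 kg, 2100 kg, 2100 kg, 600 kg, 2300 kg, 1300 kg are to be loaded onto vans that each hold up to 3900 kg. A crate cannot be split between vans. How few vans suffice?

Total = 2300 + 2100 + 2100 + 1300 + 1100 + 600 = 9500 kg.
Lower bound: ⌈9500/3900⌉ = 3 vans.
A packing using 3 vans:
  van 1: 2300 + 1300 = 3600
  van 2: 2100 + 1100 + 600 = 3800
  van 3: 2100 = 2100
This matches the lower bound, so 3 is optimal.

3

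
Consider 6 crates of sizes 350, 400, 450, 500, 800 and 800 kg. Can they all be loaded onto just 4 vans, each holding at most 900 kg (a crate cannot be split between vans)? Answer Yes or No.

A valid assignment using 4 vans:
  van 1: 800 = 800
  van 2: 800 = 800
  van 3: 500 + 400 = 900
  van 4: 450 + 350 = 800
Every load is within 900 kg, so 4 vans suffice.

Yes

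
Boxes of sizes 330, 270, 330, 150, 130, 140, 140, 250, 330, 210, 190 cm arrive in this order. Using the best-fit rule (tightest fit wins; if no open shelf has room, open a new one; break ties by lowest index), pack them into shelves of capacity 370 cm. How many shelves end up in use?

  330 → shelf 1 (new)  [load 330/370]
  270 → shelf 2 (new)  [load 270/370]
  330 → shelf 3 (new)  [load 330/370]
  150 → shelf 4 (new)  [load 150/370]
  130 → shelf 4  [load 280/370]
  140 → shelf 5 (new)  [load 140/370]
  140 → shelf 5  [load 280/370]
  250 → shelf 6 (new)  [load 250/370]
  330 → shelf 7 (new)  [load 330/370]
  210 → shelf 8 (new)  [load 210/370]
  190 → shelf 9 (new)  [load 190/370]
9 shelves opened.

9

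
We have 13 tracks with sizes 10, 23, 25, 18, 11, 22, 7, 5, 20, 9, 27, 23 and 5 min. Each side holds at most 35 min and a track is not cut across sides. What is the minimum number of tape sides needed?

7

Total = 27 + 25 + 23 + 23 + 22 + 20 + 18 + 11 + 10 + 9 + 7 + 5 + 5 = 205 min.
Lower bound: ⌈205/35⌉ = 6 tape sides.
Also, 7 tracks each exceed 35/2 min, and no two of those can share a side, so at least 7 tape sides are needed.
A packing using 7 tape sides:
  side 1: 27 + 7 = 34
  side 2: 25 + 10 = 35
  side 3: 23 + 11 = 34
  side 4: 23 + 9 = 32
  side 5: 22 + 5 + 5 = 32
  side 6: 20 = 20
  side 7: 18 = 18
This matches the lower bound, so 7 is optimal.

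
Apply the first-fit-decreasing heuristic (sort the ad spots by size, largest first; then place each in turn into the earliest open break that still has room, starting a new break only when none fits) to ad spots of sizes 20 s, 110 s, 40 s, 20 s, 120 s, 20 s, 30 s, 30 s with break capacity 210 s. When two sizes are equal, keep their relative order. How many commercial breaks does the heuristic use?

Sorted descending: 120, 110, 40, 30, 30, 20, 20, 20.
  120 → break 1 (new)  [load 120/210]
  110 → break 2 (new)  [load 110/210]
  40 → break 1  [load 160/210]
  30 → break 1  [load 190/210]
  30 → break 2  [load 140/210]
  20 → break 1  [load 210/210]
  20 → break 2  [load 160/210]
  20 → break 2  [load 180/210]
2 commercial breaks opened.

2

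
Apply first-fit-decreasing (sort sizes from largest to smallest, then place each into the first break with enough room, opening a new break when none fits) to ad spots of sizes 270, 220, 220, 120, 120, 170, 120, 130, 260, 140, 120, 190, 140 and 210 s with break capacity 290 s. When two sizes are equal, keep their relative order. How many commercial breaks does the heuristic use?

Sorted descending: 270, 260, 220, 220, 210, 190, 170, 140, 140, 130, 120, 120, 120, 120.
  270 → break 1 (new)  [load 270/290]
  260 → break 2 (new)  [load 260/290]
  220 → break 3 (new)  [load 220/290]
  220 → break 4 (new)  [load 220/290]
  210 → break 5 (new)  [load 210/290]
  190 → break 6 (new)  [load 190/290]
  170 → break 7 (new)  [load 170/290]
  140 → break 8 (new)  [load 140/290]
  140 → break 8  [load 280/290]
  130 → break 9 (new)  [load 130/290]
  120 → break 7  [load 290/290]
  120 → break 9  [load 250/290]
  120 → break 10 (new)  [load 120/290]
  120 → break 10  [load 240/290]
10 commercial breaks opened.

10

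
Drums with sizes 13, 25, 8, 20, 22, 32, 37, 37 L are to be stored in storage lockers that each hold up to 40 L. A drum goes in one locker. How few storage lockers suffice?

Total = 37 + 37 + 32 + 25 + 22 + 20 + 13 + 8 = 194 L.
Lower bound: ⌈194/40⌉ = 5 storage lockers.
A packing using 6 storage lockers:
  locker 1: 37 = 37
  locker 2: 37 = 37
  locker 3: 32 + 8 = 40
  locker 4: 25 + 13 = 38
  locker 5: 22 = 22
  locker 6: 20 = 20
No arrangement into 5 storage lockers stays within capacity, so 6 is optimal.

6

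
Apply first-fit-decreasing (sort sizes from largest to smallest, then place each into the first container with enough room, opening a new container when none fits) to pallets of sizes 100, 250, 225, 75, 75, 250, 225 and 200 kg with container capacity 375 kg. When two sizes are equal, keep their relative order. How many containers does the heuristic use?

5

Sorted descending: 250, 250, 225, 225, 200, 100, 75, 75.
  250 → container 1 (new)  [load 250/375]
  250 → container 2 (new)  [load 250/375]
  225 → container 3 (new)  [load 225/375]
  225 → container 4 (new)  [load 225/375]
  200 → container 5 (new)  [load 200/375]
  100 → container 1  [load 350/375]
  75 → container 2  [load 325/375]
  75 → container 3  [load 300/375]
5 containers opened.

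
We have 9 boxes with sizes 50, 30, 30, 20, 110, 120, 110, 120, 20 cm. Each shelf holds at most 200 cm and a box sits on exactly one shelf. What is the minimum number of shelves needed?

4

Total = 120 + 120 + 110 + 110 + 50 + 30 + 30 + 20 + 20 = 610 cm.
Lower bound: ⌈610/200⌉ = 4 shelves.
A packing using 4 shelves:
  shelf 1: 120 + 50 + 30 = 200
  shelf 2: 120 + 30 + 20 + 20 = 190
  shelf 3: 110 = 110
  shelf 4: 110 = 110
This matches the lower bound, so 4 is optimal.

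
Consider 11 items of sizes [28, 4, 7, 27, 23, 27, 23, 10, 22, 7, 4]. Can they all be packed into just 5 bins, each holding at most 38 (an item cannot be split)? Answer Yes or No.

No

Total = 182; ⌈182/38⌉ = 5.
6 items each exceed half the capacity and cannot share a bin, forcing at least 6 bins.
At least 6 bins are required, but only 5 are allowed.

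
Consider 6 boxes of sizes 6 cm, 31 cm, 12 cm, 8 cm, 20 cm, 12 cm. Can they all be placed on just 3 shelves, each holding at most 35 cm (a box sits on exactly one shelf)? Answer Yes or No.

Yes

A valid assignment using 3 shelves:
  shelf 1: 31 = 31
  shelf 2: 20 + 12 = 32
  shelf 3: 12 + 8 + 6 = 26
Every load is within 35 cm, so 3 shelves suffice.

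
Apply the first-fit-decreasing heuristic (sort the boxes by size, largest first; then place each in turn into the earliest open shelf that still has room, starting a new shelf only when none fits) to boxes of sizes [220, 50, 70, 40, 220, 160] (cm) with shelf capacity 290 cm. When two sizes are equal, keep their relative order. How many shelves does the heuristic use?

Sorted descending: 220, 220, 160, 70, 50, 40.
  220 → shelf 1 (new)  [load 220/290]
  220 → shelf 2 (new)  [load 220/290]
  160 → shelf 3 (new)  [load 160/290]
  70 → shelf 1  [load 290/290]
  50 → shelf 2  [load 270/290]
  40 → shelf 3  [load 200/290]
3 shelves opened.

3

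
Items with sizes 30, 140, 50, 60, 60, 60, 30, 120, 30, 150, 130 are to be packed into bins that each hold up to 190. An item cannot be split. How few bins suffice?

Total = 150 + 140 + 130 + 120 + 60 + 60 + 60 + 50 + 30 + 30 + 30 = 860.
Lower bound: ⌈860/190⌉ = 5 bins.
A packing using 5 bins:
  bin 1: 150 + 30 = 180
  bin 2: 140 + 50 = 190
  bin 3: 130 + 60 = 190
  bin 4: 120 + 60 = 180
  bin 5: 60 + 30 + 30 = 120
This matches the lower bound, so 5 is optimal.

5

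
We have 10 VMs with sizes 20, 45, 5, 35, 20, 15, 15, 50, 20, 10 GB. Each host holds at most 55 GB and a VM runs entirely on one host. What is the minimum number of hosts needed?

Total = 50 + 45 + 35 + 20 + 20 + 20 + 15 + 15 + 10 + 5 = 235 GB.
Lower bound: ⌈235/55⌉ = 5 hosts.
A packing using 5 hosts:
  host 1: 50 + 5 = 55
  host 2: 45 + 10 = 55
  host 3: 35 + 20 = 55
  host 4: 20 + 20 + 15 = 55
  host 5: 15 = 15
This matches the lower bound, so 5 is optimal.

5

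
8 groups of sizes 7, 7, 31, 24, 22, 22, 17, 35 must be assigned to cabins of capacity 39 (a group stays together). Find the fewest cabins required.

5

Total = 35 + 31 + 24 + 22 + 22 + 17 + 7 + 7 = 165.
Lower bound: ⌈165/39⌉ = 5 cabins.
A packing using 5 cabins:
  cabin 1: 35 = 35
  cabin 2: 31 + 7 = 38
  cabin 3: 24 + 7 = 31
  cabin 4: 22 + 17 = 39
  cabin 5: 22 = 22
This matches the lower bound, so 5 is optimal.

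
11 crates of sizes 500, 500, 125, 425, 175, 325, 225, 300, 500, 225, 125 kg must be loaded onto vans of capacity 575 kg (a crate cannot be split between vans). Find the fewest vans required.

Total = 500 + 500 + 500 + 425 + 325 + 300 + 225 + 225 + 175 + 125 + 125 = 3425 kg.
Lower bound: ⌈3425/575⌉ = 6 vans.
A packing using 7 vans:
  van 1: 500 = 500
  van 2: 500 = 500
  van 3: 500 = 500
  van 4: 425 + 125 = 550
  van 5: 325 + 225 = 550
  van 6: 300 + 225 = 525
  van 7: 175 + 125 = 300
No arrangement into 6 vans stays within capacity, so 7 is optimal.

7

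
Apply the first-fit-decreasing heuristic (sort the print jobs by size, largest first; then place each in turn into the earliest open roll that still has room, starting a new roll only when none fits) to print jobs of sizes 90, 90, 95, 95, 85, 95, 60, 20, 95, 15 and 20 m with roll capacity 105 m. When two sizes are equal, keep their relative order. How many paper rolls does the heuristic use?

Sorted descending: 95, 95, 95, 95, 90, 90, 85, 60, 20, 20, 15.
  95 → roll 1 (new)  [load 95/105]
  95 → roll 2 (new)  [load 95/105]
  95 → roll 3 (new)  [load 95/105]
  95 → roll 4 (new)  [load 95/105]
  90 → roll 5 (new)  [load 90/105]
  90 → roll 6 (new)  [load 90/105]
  85 → roll 7 (new)  [load 85/105]
  60 → roll 8 (new)  [load 60/105]
  20 → roll 7  [load 105/105]
  20 → roll 8  [load 80/105]
  15 → roll 5  [load 105/105]
8 paper rolls opened.

8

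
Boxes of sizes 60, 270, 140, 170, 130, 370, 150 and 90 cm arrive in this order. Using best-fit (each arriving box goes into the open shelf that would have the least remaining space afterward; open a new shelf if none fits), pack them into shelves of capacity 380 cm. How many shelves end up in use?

  60 → shelf 1 (new)  [load 60/380]
  270 → shelf 1  [load 330/380]
  140 → shelf 2 (new)  [load 140/380]
  170 → shelf 2  [load 310/380]
  130 → shelf 3 (new)  [load 130/380]
  370 → shelf 4 (new)  [load 370/380]
  150 → shelf 3  [load 280/380]
  90 → shelf 3  [load 370/380]
4 shelves opened.

4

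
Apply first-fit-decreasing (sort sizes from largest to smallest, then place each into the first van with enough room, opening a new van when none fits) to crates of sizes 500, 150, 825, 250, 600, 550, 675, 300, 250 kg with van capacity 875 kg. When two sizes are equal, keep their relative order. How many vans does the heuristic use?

5

Sorted descending: 825, 675, 600, 550, 500, 300, 250, 250, 150.
  825 → van 1 (new)  [load 825/875]
  675 → van 2 (new)  [load 675/875]
  600 → van 3 (new)  [load 600/875]
  550 → van 4 (new)  [load 550/875]
  500 → van 5 (new)  [load 500/875]
  300 → van 4  [load 850/875]
  250 → van 3  [load 850/875]
  250 → van 5  [load 750/875]
  150 → van 2  [load 825/875]
5 vans opened.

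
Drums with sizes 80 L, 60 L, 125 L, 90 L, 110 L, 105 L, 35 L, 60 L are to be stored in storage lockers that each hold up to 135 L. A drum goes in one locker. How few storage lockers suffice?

Total = 125 + 110 + 105 + 90 + 80 + 60 + 60 + 35 = 665 L.
Lower bound: ⌈665/135⌉ = 5 storage lockers.
A packing using 6 storage lockers:
  locker 1: 125 = 125
  locker 2: 110 = 110
  locker 3: 105 = 105
  locker 4: 90 + 35 = 125
  locker 5: 80 = 80
  locker 6: 60 + 60 = 120
No arrangement into 5 storage lockers stays within capacity, so 6 is optimal.

6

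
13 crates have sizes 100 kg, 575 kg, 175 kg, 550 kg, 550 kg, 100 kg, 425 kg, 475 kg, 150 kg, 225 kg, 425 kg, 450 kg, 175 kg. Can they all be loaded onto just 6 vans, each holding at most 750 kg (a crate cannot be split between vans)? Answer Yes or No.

Total = 4375 kg; ⌈4375/750⌉ = 6.
7 crates each exceed half the capacity and cannot share a van, forcing at least 7 vans.
At least 7 vans are required, but only 6 are allowed.

No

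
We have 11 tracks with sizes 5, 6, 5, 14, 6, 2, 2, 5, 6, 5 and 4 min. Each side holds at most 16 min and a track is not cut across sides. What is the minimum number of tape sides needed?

Total = 14 + 6 + 6 + 6 + 5 + 5 + 5 + 5 + 4 + 2 + 2 = 60 min.
Lower bound: ⌈60/16⌉ = 4 tape sides.
A packing using 4 tape sides:
  side 1: 14 + 2 = 16
  side 2: 6 + 6 + 4 = 16
  side 3: 6 + 5 + 5 = 16
  side 4: 5 + 5 + 2 = 12
This matches the lower bound, so 4 is optimal.

4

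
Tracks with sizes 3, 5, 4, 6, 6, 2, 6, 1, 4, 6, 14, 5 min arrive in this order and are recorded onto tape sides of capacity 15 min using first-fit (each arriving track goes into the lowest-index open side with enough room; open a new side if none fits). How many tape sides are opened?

5

  3 → side 1 (new)  [load 3/15]
  5 → side 1  [load 8/15]
  4 → side 1  [load 12/15]
  6 → side 2 (new)  [load 6/15]
  6 → side 2  [load 12/15]
  2 → side 1  [load 14/15]
  6 → side 3 (new)  [load 6/15]
  1 → side 1  [load 15/15]
  4 → side 3  [load 10/15]
  6 → side 4 (new)  [load 6/15]
  14 → side 5 (new)  [load 14/15]
  5 → side 3  [load 15/15]
5 tape sides opened.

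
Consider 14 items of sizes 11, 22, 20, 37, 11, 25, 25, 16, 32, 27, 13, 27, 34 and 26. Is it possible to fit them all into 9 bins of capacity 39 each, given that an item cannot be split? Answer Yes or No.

Total = 326; ⌈326/39⌉ = 9.
10 items each exceed half the capacity and cannot share a bin, forcing at least 10 bins.
At least 10 bins are required, but only 9 are allowed.

No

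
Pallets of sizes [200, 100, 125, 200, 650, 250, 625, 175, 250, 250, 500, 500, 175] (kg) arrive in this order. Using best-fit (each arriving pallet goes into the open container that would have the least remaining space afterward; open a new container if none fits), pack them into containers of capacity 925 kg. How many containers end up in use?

5

  200 → container 1 (new)  [load 200/925]
  100 → container 1  [load 300/925]
  125 → container 1  [load 425/925]
  200 → container 1  [load 625/925]
  650 → container 2 (new)  [load 650/925]
  250 → container 2  [load 900/925]
  625 → container 3 (new)  [load 625/925]
  175 → container 1  [load 800/925]
  250 → container 3  [load 875/925]
  250 → container 4 (new)  [load 250/925]
  500 → container 4  [load 750/925]
  500 → container 5 (new)  [load 500/925]
  175 → container 4  [load 925/925]
5 containers opened.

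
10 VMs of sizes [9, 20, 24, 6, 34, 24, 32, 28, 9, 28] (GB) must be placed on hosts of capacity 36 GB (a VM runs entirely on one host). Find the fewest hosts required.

7

Total = 34 + 32 + 28 + 28 + 24 + 24 + 20 + 9 + 9 + 6 = 214 GB.
Lower bound: ⌈214/36⌉ = 6 hosts.
Also, 7 VMs each exceed 18 GB, and no two of those can share a host, so at least 7 hosts are needed.
A packing using 7 hosts:
  host 1: 34 = 34
  host 2: 32 = 32
  host 3: 28 + 6 = 34
  host 4: 28 = 28
  host 5: 24 + 9 = 33
  host 6: 24 + 9 = 33
  host 7: 20 = 20
This matches the lower bound, so 7 is optimal.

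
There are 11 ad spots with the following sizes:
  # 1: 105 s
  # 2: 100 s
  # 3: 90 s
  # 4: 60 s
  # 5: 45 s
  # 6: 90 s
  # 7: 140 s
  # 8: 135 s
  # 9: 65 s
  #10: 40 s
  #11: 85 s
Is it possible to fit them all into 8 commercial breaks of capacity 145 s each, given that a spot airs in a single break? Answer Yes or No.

Yes

A valid assignment using 8 commercial breaks:
  break 1: 140 = 140
  break 2: 135 = 135
  break 3: 105 + 40 = 145
  break 4: 100 + 45 = 145
  break 5: 90 = 90
  break 6: 90 = 90
  break 7: 85 + 60 = 145
  break 8: 65 = 65
Every load is within 145 s, so 8 commercial breaks suffice.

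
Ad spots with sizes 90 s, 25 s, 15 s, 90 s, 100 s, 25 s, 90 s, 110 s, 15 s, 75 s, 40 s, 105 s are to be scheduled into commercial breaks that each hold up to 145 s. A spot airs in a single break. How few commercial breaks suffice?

7

Total = 110 + 105 + 100 + 90 + 90 + 90 + 75 + 40 + 25 + 25 + 15 + 15 = 780 s.
Lower bound: ⌈780/145⌉ = 6 commercial breaks.
Also, 7 ad spots each exceed 145/2 s, and no two of those can share a break, so at least 7 commercial breaks are needed.
A packing using 7 commercial breaks:
  break 1: 110 + 25 = 135
  break 2: 105 + 40 = 145
  break 3: 100 + 25 + 15 = 140
  break 4: 90 + 15 = 105
  break 5: 90 = 90
  break 6: 90 = 90
  break 7: 75 = 75
This matches the lower bound, so 7 is optimal.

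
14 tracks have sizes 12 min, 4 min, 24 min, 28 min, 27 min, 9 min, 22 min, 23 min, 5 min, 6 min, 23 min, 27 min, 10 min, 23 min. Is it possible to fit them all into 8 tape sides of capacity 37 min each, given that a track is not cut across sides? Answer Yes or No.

A valid assignment using 8 tape sides:
  side 1: 28 + 9 = 37
  side 2: 27 + 10 = 37
  side 3: 27 + 6 + 4 = 37
  side 4: 24 + 12 = 36
  side 5: 23 + 5 = 28
  side 6: 23 = 23
  side 7: 23 = 23
  side 8: 22 = 22
Every load is within 37 min, so 8 tape sides suffice.

Yes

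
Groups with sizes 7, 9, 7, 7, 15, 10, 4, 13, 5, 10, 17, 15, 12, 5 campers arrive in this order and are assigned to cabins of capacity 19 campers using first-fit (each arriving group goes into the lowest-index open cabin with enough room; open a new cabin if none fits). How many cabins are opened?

9

  7 → cabin 1 (new)  [load 7/19]
  9 → cabin 1  [load 16/19]
  7 → cabin 2 (new)  [load 7/19]
  7 → cabin 2  [load 14/19]
  15 → cabin 3 (new)  [load 15/19]
  10 → cabin 4 (new)  [load 10/19]
  4 → cabin 2  [load 18/19]
  13 → cabin 5 (new)  [load 13/19]
  5 → cabin 4  [load 15/19]
  10 → cabin 6 (new)  [load 10/19]
  17 → cabin 7 (new)  [load 17/19]
  15 → cabin 8 (new)  [load 15/19]
  12 → cabin 9 (new)  [load 12/19]
  5 → cabin 5  [load 18/19]
9 cabins opened.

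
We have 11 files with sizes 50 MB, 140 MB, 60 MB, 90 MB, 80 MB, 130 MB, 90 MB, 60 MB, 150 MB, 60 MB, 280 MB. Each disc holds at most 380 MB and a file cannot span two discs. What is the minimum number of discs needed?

Total = 280 + 150 + 140 + 130 + 90 + 90 + 80 + 60 + 60 + 60 + 50 = 1190 MB.
Lower bound: ⌈1190/380⌉ = 4 discs.
A packing using 4 discs:
  disc 1: 280 + 90 = 370
  disc 2: 150 + 140 + 90 = 380
  disc 3: 130 + 80 + 60 + 60 + 50 = 380
  disc 4: 60 = 60
This matches the lower bound, so 4 is optimal.

4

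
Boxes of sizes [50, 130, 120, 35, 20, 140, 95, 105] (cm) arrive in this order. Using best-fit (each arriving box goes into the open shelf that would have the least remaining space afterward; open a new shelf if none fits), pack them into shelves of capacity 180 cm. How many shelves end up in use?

5

  50 → shelf 1 (new)  [load 50/180]
  130 → shelf 1  [load 180/180]
  120 → shelf 2 (new)  [load 120/180]
  35 → shelf 2  [load 155/180]
  20 → shelf 2  [load 175/180]
  140 → shelf 3 (new)  [load 140/180]
  95 → shelf 4 (new)  [load 95/180]
  105 → shelf 5 (new)  [load 105/180]
5 shelves opened.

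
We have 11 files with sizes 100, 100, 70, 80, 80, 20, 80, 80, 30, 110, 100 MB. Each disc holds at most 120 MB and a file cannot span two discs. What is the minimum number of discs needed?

9

Total = 110 + 100 + 100 + 100 + 80 + 80 + 80 + 80 + 70 + 30 + 20 = 850 MB.
Lower bound: ⌈850/120⌉ = 8 discs.
Also, 9 files each exceed 60 MB, and no two of those can share a disc, so at least 9 discs are needed.
A packing using 9 discs:
  disc 1: 110 = 110
  disc 2: 100 + 20 = 120
  disc 3: 100 = 100
  disc 4: 100 = 100
  disc 5: 80 + 30 = 110
  disc 6: 80 = 80
  disc 7: 80 = 80
  disc 8: 80 = 80
  disc 9: 70 = 70
This matches the lower bound, so 9 is optimal.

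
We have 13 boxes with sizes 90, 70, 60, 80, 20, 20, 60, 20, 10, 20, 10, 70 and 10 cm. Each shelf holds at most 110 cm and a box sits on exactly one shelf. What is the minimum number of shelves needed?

6

Total = 90 + 80 + 70 + 70 + 60 + 60 + 20 + 20 + 20 + 20 + 10 + 10 + 10 = 540 cm.
Lower bound: ⌈540/110⌉ = 5 shelves.
Also, 6 boxes each exceed 55 cm, and no two of those can share a shelf, so at least 6 shelves are needed.
A packing using 6 shelves:
  shelf 1: 90 + 20 = 110
  shelf 2: 80 + 20 + 10 = 110
  shelf 3: 70 + 20 + 20 = 110
  shelf 4: 70 + 10 + 10 = 90
  shelf 5: 60 = 60
  shelf 6: 60 = 60
This matches the lower bound, so 6 is optimal.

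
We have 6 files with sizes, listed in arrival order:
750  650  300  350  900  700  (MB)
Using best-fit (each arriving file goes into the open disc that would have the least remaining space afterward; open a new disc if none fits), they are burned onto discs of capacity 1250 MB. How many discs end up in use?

  750 → disc 1 (new)  [load 750/1250]
  650 → disc 2 (new)  [load 650/1250]
  300 → disc 1  [load 1050/1250]
  350 → disc 2  [load 1000/1250]
  900 → disc 3 (new)  [load 900/1250]
  700 → disc 4 (new)  [load 700/1250]
4 discs opened.

4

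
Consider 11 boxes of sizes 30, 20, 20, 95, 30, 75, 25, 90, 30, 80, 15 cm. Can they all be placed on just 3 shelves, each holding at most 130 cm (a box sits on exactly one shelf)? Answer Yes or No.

No

Total = 510 cm; ⌈510/130⌉ = 4.
At least 4 shelves are required, but only 3 are allowed.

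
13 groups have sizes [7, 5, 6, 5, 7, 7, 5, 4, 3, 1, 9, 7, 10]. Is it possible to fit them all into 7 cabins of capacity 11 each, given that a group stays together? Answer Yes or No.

Total = 76; ⌈76/11⌉ = 7.
The bound of 7 does not rule out 7, but exhaustive search shows no assignment into 7 cabins of capacity 11 exists — the minimum is 8.

No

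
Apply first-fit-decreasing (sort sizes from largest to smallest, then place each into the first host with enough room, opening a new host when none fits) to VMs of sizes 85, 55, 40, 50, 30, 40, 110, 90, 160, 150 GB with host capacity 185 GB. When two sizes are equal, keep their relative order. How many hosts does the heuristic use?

Sorted descending: 160, 150, 110, 90, 85, 55, 50, 40, 40, 30.
  160 → host 1 (new)  [load 160/185]
  150 → host 2 (new)  [load 150/185]
  110 → host 3 (new)  [load 110/185]
  90 → host 4 (new)  [load 90/185]
  85 → host 4  [load 175/185]
  55 → host 3  [load 165/185]
  50 → host 5 (new)  [load 50/185]
  40 → host 5  [load 90/185]
  40 → host 5  [load 130/185]
  30 → host 2  [load 180/185]
5 hosts opened.

5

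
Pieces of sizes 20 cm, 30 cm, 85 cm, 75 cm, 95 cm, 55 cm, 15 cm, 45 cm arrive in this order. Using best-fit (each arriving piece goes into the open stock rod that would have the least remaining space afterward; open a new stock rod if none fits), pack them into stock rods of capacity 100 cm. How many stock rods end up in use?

  20 → stock rod 1 (new)  [load 20/100]
  30 → stock rod 1  [load 50/100]
  85 → stock rod 2 (new)  [load 85/100]
  75 → stock rod 3 (new)  [load 75/100]
  95 → stock rod 4 (new)  [load 95/100]
  55 → stock rod 5 (new)  [load 55/100]
  15 → stock rod 2  [load 100/100]
  45 → stock rod 5  [load 100/100]
5 stock rods opened.

5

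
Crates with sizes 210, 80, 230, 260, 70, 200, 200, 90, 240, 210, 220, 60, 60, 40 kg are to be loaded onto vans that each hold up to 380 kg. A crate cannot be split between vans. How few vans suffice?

Total = 260 + 240 + 230 + 220 + 210 + 210 + 200 + 200 + 90 + 80 + 70 + 60 + 60 + 40 = 2170 kg.
Lower bound: ⌈2170/380⌉ = 6 vans.
Also, 8 crates each exceed 190 kg, and no two of those can share a van, so at least 8 vans are needed.
A packing using 8 vans:
  van 1: 260 + 90 = 350
  van 2: 240 + 80 + 60 = 380
  van 3: 230 + 70 + 60 = 360
  van 4: 220 + 40 = 260
  van 5: 210 = 210
  van 6: 210 = 210
  van 7: 200 = 200
  van 8: 200 = 200
This matches the lower bound, so 8 is optimal.

8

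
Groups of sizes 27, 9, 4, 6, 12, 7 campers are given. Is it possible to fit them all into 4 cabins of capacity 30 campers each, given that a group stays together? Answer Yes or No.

Yes

A valid assignment using 3 cabins:
  cabin 1: 27 = 27
  cabin 2: 12 + 9 + 7 = 28
  cabin 3: 6 + 4 = 10
That uses only 3 ≤ 4, so 4 cabins are enough.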